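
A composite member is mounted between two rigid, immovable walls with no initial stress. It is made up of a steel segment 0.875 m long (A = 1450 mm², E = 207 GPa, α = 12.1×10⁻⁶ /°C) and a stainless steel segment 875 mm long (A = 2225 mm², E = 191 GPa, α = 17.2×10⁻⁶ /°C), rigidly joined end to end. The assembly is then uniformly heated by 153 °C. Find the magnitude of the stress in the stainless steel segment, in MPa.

σ ≈ 354 MPa (compressive)

If the supports were absent, the total length change would be Σ αᵢΔT Lᵢ = 12.1×10⁻⁶×153×875 + 17.2×10⁻⁶×153×875 = 3.923 mm.
The walls prevent any net length change, so an axial force P (same in every segment) develops. Compatibility: P · Σ Lᵢ/(AᵢEᵢ) = δ_free.
The series flexibility is Σ Lᵢ/(AᵢEᵢ) = 875/(1450×207×10³) + 875/(2225×191×10³) = 4.974×10⁻⁶ mm/N.
So P = 3.923 / 4.974×10⁻⁶ = 788.6 kN, compressive.
σ_{stainless steel} = P / A = 788600 / 2225 = 354.4 MPa.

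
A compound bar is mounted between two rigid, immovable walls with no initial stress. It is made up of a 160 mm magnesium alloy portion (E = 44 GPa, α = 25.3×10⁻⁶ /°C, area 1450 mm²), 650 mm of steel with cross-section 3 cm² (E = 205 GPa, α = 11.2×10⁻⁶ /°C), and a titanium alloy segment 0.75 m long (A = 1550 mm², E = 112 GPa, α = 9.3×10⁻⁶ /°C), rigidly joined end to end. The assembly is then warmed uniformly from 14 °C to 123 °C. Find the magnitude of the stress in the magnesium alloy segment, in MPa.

With the walls removed the bar would change length by δ_free = Σ αᵢΔT Lᵢ = 25.3×10⁻⁶×109×160 + 11.2×10⁻⁶×109×650 + 9.3×10⁻⁶×109×750 = 1.995 mm.
The rigid supports impose zero overall length change; the single axial force P common to all segments must satisfy P Σ Lᵢ/(AᵢEᵢ) = δ_free.
Σ Lᵢ/(AᵢEᵢ) = 160/(1450×44×10³) + 650/(300×205×10³) + 750/(1550×112×10³) = 1.74×10⁻⁵ mm/N.
Hence P = δ_free / Σ(L/AE) = 1.995/1.74×10⁻⁵ = 114.7 kN (compressive).
σ_{magnesium alloy} = P / A = 114700 / 1450 = 79.09 MPa.

σ ≈ 79.1 MPa (compressive)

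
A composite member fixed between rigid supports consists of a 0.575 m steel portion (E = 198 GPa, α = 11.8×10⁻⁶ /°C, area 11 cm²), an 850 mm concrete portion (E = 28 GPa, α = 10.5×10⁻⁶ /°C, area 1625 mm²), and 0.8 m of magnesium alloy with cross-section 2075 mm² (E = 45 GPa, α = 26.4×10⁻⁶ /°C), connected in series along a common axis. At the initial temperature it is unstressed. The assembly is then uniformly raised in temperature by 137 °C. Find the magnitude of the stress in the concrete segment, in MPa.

With the walls removed the bar would change length by δ_free = Σ αᵢΔT Lᵢ = 11.8×10⁻⁶×137×575 + 10.5×10⁻⁶×137×850 + 26.4×10⁻⁶×137×800 = 5.046 mm.
The walls prevent any net length change, so an axial force P (same in every segment) develops. Compatibility: P · Σ Lᵢ/(AᵢEᵢ) = δ_free.
Σ Lᵢ/(AᵢEᵢ) = 575/(1100×198×10³) + 850/(1625×28×10³) + 800/(2075×45×10³) = 2.989×10⁻⁵ mm/N.
So P = 5.046 / 2.989×10⁻⁵ = 168.8 kN, compressive.
σ_{concrete} = P / A = 168800 / 1625 = 103.9 MPa.

σ ≈ 104 MPa (compressive)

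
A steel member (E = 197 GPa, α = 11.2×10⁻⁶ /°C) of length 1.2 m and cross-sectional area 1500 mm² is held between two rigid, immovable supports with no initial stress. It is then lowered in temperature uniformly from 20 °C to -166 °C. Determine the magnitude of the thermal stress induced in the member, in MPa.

Because both ends are immovable the net strain is zero, and the suppressed thermal strain is αΔT = 11.2×10⁻⁶ × 186 = 2083.2×10⁻⁶.
σ = EαΔT = 197×10³ × 11.2×10⁻⁶ × 186 = 410.4 MPa (tensile; the member is trying to contract).

σ ≈ 410 MPa (tensile)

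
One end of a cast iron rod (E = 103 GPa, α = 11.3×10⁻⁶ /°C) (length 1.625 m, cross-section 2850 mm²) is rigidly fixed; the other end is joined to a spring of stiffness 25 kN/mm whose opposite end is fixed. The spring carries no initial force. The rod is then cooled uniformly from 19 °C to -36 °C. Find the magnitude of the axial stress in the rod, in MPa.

σ ≈ 7.78 MPa (tensile)

Free thermal contraction: δ_free = αΔT L = 11.3×10⁻⁶ × 55 × 1625 = 1.01 mm.
Let P be the tensile force in the spring. The rod extends elastically by PL/(AE) and the spring stretches by P/k; together these equal δ_free.
P [ L/(AE) + 1/k ] = δ_free → P [ 1625/(2850×103×10³) + 1/(25×10³) ] = 1.01.
P = 1.01 / 4.554×10⁻⁵ = 22180 N.
σ = P/A = 22180/2850 = 7.782 MPa.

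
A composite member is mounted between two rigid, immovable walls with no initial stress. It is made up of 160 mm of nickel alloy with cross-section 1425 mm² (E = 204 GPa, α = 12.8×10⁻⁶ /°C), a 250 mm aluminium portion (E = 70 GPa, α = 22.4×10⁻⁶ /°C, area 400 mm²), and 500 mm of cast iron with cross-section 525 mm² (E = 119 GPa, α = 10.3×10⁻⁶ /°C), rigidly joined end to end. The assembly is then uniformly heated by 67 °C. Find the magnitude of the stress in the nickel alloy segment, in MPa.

With the walls removed the bar would change length by δ_free = Σ αᵢΔT Lᵢ = 12.8×10⁻⁶×67×160 + 22.4×10⁻⁶×67×250 + 10.3×10⁻⁶×67×500 = 0.8575 mm.
The walls prevent any net length change, so an axial force P (same in every segment) develops. Compatibility: P · Σ Lᵢ/(AᵢEᵢ) = δ_free.
Σ Lᵢ/(AᵢEᵢ) = 160/(1425×204×10³) + 250/(400×70×10³) + 500/(525×119×10³) = 1.748×10⁻⁵ mm/N.
Hence P = δ_free / Σ(L/AE) = 0.8575/1.748×10⁻⁵ = 49.05 kN (compressive).
σ_{nickel alloy} = P / A = 49050 / 1425 = 34.42 MPa.

σ ≈ 34.4 MPa (compressive)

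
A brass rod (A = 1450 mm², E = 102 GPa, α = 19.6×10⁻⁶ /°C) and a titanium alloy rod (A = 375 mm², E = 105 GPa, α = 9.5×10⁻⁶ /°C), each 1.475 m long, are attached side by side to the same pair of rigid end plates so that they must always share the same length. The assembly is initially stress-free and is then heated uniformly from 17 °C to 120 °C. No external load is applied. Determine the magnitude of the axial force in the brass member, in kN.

Both members must finish at the same length. With the larger α, the brass tends to over-expand; the plates restrain it, putting the brass in compression and the titanium alloy in tension. With no external load the two internal forces are equal and opposite, magnitude P.
Setting the final lengths equal and cancelling L: (α₁ − α₂)ΔT = P/(A₁E₁) + P/(A₂E₂).
|α₁ − α₂|·ΔT = 10.1×10⁻⁶ × 103 = 0.00104.
1/(A₁E₁) + 1/(A₂E₂) = 1/(1450×102×10³) + 1/(375×105×10³) = 3.216×10⁻⁸ N⁻¹.
P = 0.00104 / 3.216×10⁻⁸ = 32350 N = 32.35 kN.

P ≈ 32.3 kN (compressive in the brass)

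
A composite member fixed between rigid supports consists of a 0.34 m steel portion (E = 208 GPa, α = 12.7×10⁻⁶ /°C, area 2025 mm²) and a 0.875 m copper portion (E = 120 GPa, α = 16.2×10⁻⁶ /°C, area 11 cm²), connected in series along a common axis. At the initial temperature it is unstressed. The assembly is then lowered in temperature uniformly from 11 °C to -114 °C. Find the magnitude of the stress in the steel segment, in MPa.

σ ≈ 154 MPa (tensile)

Free thermal contraction of the whole bar: Σ αᵢΔT Lᵢ = 12.7×10⁻⁶×125×340 + 16.2×10⁻⁶×125×875 = 2.312 mm.
Since the ends are fixed, an axial force P builds up, equal in every segment, with P · Σ Lᵢ/(AᵢEᵢ) = δ_free.
The series flexibility is Σ Lᵢ/(AᵢEᵢ) = 340/(2025×208×10³) + 875/(1100×120×10³) = 7.436×10⁻⁶ mm/N.
So P = 2.312 / 7.436×10⁻⁶ = 310.9 kN, tensile.
σ_{steel} = P / A = 310900 / 2025 = 153.5 MPa.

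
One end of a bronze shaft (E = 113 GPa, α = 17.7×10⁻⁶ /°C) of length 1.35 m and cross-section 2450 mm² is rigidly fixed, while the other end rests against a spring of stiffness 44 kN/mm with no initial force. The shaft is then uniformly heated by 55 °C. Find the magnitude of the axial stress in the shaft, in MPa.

Free thermal expansion: δ_free = αΔT L = 17.7×10⁻⁶ × 55 × 1350 = 1.314 mm.
With a force P in the spring, the elastic change of the shaft is PL/(AE) and that of the spring is P/k; compatibility requires their sum to equal δ_free.
So P = δ_free / [L/(AE) + 1/k] = 1.314 / [ 1350/(2450×113×10³) + 1/(44×10³) ].
P = 1.314 / 2.76×10⁻⁵ = 47610 N.
σ = P/A = 47610/2450 = 19.43 MPa.

σ ≈ 19.4 MPa (compressive)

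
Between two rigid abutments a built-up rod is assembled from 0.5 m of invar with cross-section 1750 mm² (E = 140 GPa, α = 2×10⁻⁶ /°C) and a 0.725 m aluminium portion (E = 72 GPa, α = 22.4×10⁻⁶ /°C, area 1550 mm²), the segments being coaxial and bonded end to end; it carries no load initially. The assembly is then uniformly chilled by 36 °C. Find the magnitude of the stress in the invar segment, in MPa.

σ ≈ 41.5 MPa (tensile)

Free thermal contraction of the whole bar: Σ αᵢΔT Lᵢ = 2×10⁻⁶×36×500 + 22.4×10⁻⁶×36×725 = 0.6206 mm.
The walls prevent any net length change, so an axial force P (same in every segment) develops. Compatibility: P · Σ Lᵢ/(AᵢEᵢ) = δ_free.
The series flexibility is Σ Lᵢ/(AᵢEᵢ) = 500/(1750×140×10³) + 725/(1550×72×10³) = 8.537×10⁻⁶ mm/N.
So P = 0.6206 / 8.537×10⁻⁶ = 72.7 kN, tensile.
σ_{invar} = P / A = 72700 / 1750 = 41.54 MPa.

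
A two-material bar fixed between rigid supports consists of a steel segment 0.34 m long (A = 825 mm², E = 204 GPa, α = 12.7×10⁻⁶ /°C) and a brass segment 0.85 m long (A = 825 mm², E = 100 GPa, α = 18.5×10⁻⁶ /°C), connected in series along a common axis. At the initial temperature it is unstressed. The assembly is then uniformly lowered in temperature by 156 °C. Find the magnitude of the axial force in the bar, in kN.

P ≈ 254 kN (tensile)

Free thermal contraction of the whole bar: Σ αᵢΔT Lᵢ = 12.7×10⁻⁶×156×340 + 18.5×10⁻⁶×156×850 = 3.127 mm.
The walls prevent any net length change, so an axial force P (same in every segment) develops. Compatibility: P · Σ Lᵢ/(AᵢEᵢ) = δ_free.
The series flexibility is Σ Lᵢ/(AᵢEᵢ) = 340/(825×204×10³) + 850/(825×100×10³) = 1.232×10⁻⁵ mm/N.
Hence P = δ_free / Σ(L/AE) = 3.127/1.232×10⁻⁵ = 253.7 kN (tensile).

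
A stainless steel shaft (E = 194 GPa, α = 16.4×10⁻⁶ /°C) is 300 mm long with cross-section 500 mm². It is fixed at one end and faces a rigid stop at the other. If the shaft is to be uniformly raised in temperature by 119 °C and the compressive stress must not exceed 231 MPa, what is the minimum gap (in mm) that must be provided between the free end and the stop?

Free expansion if unrestrained: δ_free = αΔT L = 16.4×10⁻⁶ × 119 × 300 = 0.5855 mm.
At the allowable stress the elastic shortening the wall may impose is σL/E = 231 × 300 / (194×10³) = 0.3572 mm.
The gap must absorb the remainder: g_min = 0.5855 − 0.3572 = 0.2283 mm.

g ≈ 0.228 mm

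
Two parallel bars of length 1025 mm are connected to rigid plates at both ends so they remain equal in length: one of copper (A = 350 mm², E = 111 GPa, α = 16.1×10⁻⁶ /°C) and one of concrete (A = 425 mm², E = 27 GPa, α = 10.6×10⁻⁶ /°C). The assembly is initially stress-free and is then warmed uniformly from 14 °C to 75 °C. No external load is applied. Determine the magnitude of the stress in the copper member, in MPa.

The copper has the larger α, so on heating it would change length more than the concrete if both were free. The rigid plates force a common final length, so the copper is put into compression and the concrete into tension, with equal and opposite forces P (no external load).
Equating the net (thermal + elastic) strains gives |α₁ − α₂|·ΔT = P·[1/(A₁E₁) + 1/(A₂E₂)].
|α₁ − α₂|·ΔT = 5.5×10⁻⁶ × 61 = 0.0003355.
1/(A₁E₁) + 1/(A₂E₂) = 1/(350×111×10³) + 1/(425×27×10³) = 1.129×10⁻⁷ N⁻¹.
P = 0.0003355 / 1.129×10⁻⁷ = 2972 N = 2.972 kN.
σ_{copper} = P/A₁ = 2972/350 = 8.492 MPa, compressive.

σ ≈ 8.49 MPa (compressive)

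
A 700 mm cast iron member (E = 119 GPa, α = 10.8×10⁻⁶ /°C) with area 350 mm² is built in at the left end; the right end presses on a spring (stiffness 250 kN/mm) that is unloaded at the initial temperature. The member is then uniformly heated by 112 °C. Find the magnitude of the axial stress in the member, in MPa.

The unrestrained thermal change is αΔT L = 10.8×10⁻⁶ × 112 × 700 = 0.8467 mm.
With a force P in the spring, the elastic change of the member is PL/(AE) and that of the spring is P/k; compatibility requires their sum to equal δ_free.
P [ L/(AE) + 1/k ] = δ_free → P [ 700/(350×119×10³) + 1/(250×10³) ] = 0.8467.
P = 0.8467 / 2.081×10⁻⁵ = 40690 N.
σ = P/A = 40690/350 = 116.3 MPa.

σ ≈ 116 MPa (compressive)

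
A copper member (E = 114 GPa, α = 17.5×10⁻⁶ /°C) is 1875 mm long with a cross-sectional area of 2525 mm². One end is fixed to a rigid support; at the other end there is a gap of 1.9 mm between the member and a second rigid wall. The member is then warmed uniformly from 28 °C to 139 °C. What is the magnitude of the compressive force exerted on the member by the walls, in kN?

P ≈ 267 kN

If the wall were absent the member would grow by αΔT L = 17.5×10⁻⁶ × 111 × 1875 = 3.642 mm.
The gap closes (δ_free > 1.9 mm) and the wall then resists a further 3.642 − 1.9 = 1.742 mm of expansion.
So σ = E(δ_free − g)/L = 114×10³ × 1.742/1875 = 105.9 MPa.
P = σA = 105.9 × 2525 = 267.5 kN.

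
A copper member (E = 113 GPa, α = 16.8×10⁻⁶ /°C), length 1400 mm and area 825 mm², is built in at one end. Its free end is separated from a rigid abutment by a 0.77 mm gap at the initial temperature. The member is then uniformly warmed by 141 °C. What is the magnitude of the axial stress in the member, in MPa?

σ ≈ 206 MPa (compressive)

If the wall were absent the member would grow by αΔT L = 16.8×10⁻⁶ × 141 × 1400 = 3.316 mm.
This exceeds the 0.77 mm gap, so the wall pushes back. The portion of expansion that must be recovered elastically is δ_free − gap = 3.316 − 0.77 = 2.546 mm.
So σ = E(δ_free − g)/L = 113×10³ × 2.546/1400 = 205.5 MPa.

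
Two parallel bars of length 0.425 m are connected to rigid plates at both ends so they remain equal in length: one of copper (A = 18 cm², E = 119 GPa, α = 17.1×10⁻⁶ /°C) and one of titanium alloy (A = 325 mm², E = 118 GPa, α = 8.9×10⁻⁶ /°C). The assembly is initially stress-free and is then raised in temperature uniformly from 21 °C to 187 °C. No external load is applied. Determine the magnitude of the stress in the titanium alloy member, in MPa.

σ ≈ 136 MPa (tensile)

Equilibrium of a rigid end plate with no external load gives equal and opposite internal forces ±P in the two members. Since α_{copper} > α_{titanium alloy}, heating drives the copper into compression and the titanium alloy into tension.
Compatibility of the two members (thermal + elastic change equal): (α₁ − α₂)ΔT = P·[1/(A₁E₁) + 1/(A₂E₂)].
|α₁ − α₂|·ΔT = 8.2×10⁻⁶ × 166 = 0.001361.
1/(A₁E₁) + 1/(A₂E₂) = 1/(1800×119×10³) + 1/(325×118×10³) = 3.074×10⁻⁸ N⁻¹.
P = 0.001361 / 3.074×10⁻⁸ = 44280 N = 44.28 kN.
σ_{titanium alloy} = P/A₂ = 44280/325 = 136.2 MPa, tensile.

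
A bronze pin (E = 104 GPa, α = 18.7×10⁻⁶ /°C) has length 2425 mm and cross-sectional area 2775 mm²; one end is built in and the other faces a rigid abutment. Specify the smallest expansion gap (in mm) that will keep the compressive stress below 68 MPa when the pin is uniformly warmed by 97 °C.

g ≈ 2.81 mm

With no wall the pin would lengthen by αΔT L = 18.7×10⁻⁶ × 97 × 2425 = 4.399 mm.
A stress of 68 MPa corresponds to the wall pushing the pin back by σL/E = 68×2425/(104×10³) = 1.586 mm.
So the gap has to take up the difference, g_min = δ_free − σL/E = 4.399 − 1.586 = 2.813 mm.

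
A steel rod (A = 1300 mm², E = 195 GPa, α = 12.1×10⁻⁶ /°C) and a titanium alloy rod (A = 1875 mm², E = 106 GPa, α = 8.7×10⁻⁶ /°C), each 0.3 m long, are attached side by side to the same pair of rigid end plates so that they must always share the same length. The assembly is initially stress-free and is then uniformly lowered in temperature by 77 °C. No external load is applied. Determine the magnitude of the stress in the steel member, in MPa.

Both members must finish at the same length. With the larger α, the steel tends to over-contract; the plates restrain it, putting the steel in tension and the titanium alloy in compression. With no external load the two internal forces are equal and opposite, magnitude P.
Compatibility of the two members (thermal + elastic change equal): (α₁ − α₂)ΔT = P·[1/(A₁E₁) + 1/(A₂E₂)].
|α₁ − α₂|·ΔT = 3.4×10⁻⁶ × 77 = 0.0002618.
1/(A₁E₁) + 1/(A₂E₂) = 1/(1300×195×10³) + 1/(1875×106×10³) = 8.976×10⁻⁹ N⁻¹.
P = 0.0002618 / 8.976×10⁻⁹ = 29170 N = 29.17 kN.
σ_{steel} = P/A₁ = 29170/1300 = 22.44 MPa, tensile.

σ ≈ 22.4 MPa (tensile)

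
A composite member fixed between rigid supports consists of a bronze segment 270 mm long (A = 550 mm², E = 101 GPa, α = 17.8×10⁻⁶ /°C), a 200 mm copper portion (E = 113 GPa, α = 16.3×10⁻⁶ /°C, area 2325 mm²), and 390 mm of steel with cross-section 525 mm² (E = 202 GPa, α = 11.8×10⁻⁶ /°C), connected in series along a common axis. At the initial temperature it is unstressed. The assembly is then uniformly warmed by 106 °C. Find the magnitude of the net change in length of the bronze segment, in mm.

|ΔL| ≈ 0.192 mm

If the supports were absent, the total length change would be Σ αᵢΔT Lᵢ = 17.8×10⁻⁶×106×270 + 16.3×10⁻⁶×106×200 + 11.8×10⁻⁶×106×390 = 1.343 mm.
The rigid supports impose zero overall length change; the single axial force P common to all segments must satisfy P Σ Lᵢ/(AᵢEᵢ) = δ_free.
The series flexibility is Σ Lᵢ/(AᵢEᵢ) = 270/(550×101×10³) + 200/(2325×113×10³) + 390/(525×202×10³) = 9.299×10⁻⁶ mm/N.
P = 1.343 / 9.299×10⁻⁶ = 144400 N = 144.4 kN, compressive.
For the bronze segment, free thermal change = 17.8×10⁻⁶×106×270 = 0.5094 mm and elastic change from P = 144400×270/(550×101×10³) = 0.7019 mm; these oppose, so the net change is 0.192 mm (segment shortens).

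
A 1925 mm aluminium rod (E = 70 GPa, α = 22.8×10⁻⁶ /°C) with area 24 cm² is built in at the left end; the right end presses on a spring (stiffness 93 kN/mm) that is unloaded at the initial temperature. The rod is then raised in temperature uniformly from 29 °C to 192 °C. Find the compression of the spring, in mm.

The unrestrained thermal change is αΔT L = 22.8×10⁻⁶ × 163 × 1925 = 7.154 mm.
With a force P in the spring, the elastic change of the rod is PL/(AE) and that of the spring is P/k; compatibility requires their sum to equal δ_free.
So P = δ_free / [L/(AE) + 1/k] = 7.154 / [ 1925/(2400×70×10³) + 1/(93×10³) ].
P = 7.154 / 2.221×10⁻⁵ = 322100 N.
Spring compression = P/k = 322100/(93×10³) = 3.463 mm.

δ ≈ 3.46 mm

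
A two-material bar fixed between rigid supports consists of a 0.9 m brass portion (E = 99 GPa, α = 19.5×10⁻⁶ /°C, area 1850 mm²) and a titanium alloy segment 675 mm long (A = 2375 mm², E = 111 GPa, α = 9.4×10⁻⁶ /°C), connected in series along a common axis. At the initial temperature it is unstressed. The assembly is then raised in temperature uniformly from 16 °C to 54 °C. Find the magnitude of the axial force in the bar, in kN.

P ≈ 121 kN (compressive)

If the supports were absent, the total length change would be Σ αᵢΔT Lᵢ = 19.5×10⁻⁶×38×900 + 9.4×10⁻⁶×38×675 = 0.908 mm.
Since the ends are fixed, an axial force P builds up, equal in every segment, with P · Σ Lᵢ/(AᵢEᵢ) = δ_free.
Σ Lᵢ/(AᵢEᵢ) = 900/(1850×99×10³) + 675/(2375×111×10³) = 7.474×10⁻⁶ mm/N.
P = 0.908 / 7.474×10⁻⁶ = 121500 N = 121.5 kN, compressive.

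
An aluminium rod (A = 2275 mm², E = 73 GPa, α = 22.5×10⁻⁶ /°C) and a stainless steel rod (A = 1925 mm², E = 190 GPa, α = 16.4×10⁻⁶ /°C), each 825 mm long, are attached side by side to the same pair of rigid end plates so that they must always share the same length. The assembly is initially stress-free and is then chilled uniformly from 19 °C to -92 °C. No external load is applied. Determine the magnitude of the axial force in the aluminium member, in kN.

Both members must finish at the same length. With the larger α, the aluminium tends to over-contract; the plates restrain it, putting the aluminium in tension and the stainless steel in compression. With no external load the two internal forces are equal and opposite, magnitude P.
Compatibility of the two members (thermal + elastic change equal): (α₁ − α₂)ΔT = P·[1/(A₁E₁) + 1/(A₂E₂)].
|α₁ − α₂|·ΔT = 6.1×10⁻⁶ × 111 = 0.0006771.
1/(A₁E₁) + 1/(A₂E₂) = 1/(2275×73×10³) + 1/(1925×190×10³) = 8.755×10⁻⁹ N⁻¹.
P = 0.0006771 / 8.755×10⁻⁹ = 77330 N = 77.33 kN.

P ≈ 77.3 kN (tensile in the aluminium)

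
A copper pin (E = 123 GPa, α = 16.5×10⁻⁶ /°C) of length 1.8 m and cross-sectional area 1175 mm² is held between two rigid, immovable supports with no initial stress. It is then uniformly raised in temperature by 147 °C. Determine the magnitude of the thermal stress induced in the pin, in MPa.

σ ≈ 298 MPa (compressive)

Because both ends are immovable the net strain is zero, and the suppressed thermal strain is αΔT = 16.5×10⁻⁶ × 147 = 2425.5×10⁻⁶.
σ = EαΔT = 123×10³ × 16.5×10⁻⁶ × 147 = 298.3 MPa (compressive; the pin is trying to expand).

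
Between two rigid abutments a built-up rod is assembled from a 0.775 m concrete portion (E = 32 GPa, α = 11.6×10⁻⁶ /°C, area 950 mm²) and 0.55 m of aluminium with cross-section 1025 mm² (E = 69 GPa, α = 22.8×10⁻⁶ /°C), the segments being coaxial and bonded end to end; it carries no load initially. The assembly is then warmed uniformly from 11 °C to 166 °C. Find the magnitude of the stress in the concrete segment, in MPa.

Free thermal expansion of the whole bar: Σ αᵢΔT Lᵢ = 11.6×10⁻⁶×155×775 + 22.8×10⁻⁶×155×550 = 3.337 mm.
The rigid supports impose zero overall length change; the single axial force P common to all segments must satisfy P Σ Lᵢ/(AᵢEᵢ) = δ_free.
Σ Lᵢ/(AᵢEᵢ) = 775/(950×32×10³) + 550/(1025×69×10³) = 3.327×10⁻⁵ mm/N.
So P = 3.337 / 3.327×10⁻⁵ = 100.3 kN, compressive.
σ_{concrete} = P / A = 100300 / 950 = 105.6 MPa.

σ ≈ 106 MPa (compressive)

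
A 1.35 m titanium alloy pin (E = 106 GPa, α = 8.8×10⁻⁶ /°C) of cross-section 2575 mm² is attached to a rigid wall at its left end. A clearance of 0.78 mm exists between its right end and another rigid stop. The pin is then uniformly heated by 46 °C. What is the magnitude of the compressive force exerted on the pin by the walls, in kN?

Free thermal elongation = αΔT L = 8.8×10⁻⁶ × 46 × 1350 = 0.5465 mm.
This is smaller than the 0.78 mm clearance, so the pin expands freely without reaching the stop — the stress is zero.

P ≈ 0 kN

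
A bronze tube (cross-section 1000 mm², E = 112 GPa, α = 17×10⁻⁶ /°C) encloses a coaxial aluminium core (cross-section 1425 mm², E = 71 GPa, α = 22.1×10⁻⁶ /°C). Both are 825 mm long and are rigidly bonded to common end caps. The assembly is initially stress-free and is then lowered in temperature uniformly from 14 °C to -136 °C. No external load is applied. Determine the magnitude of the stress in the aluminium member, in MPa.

σ ≈ 28.5 MPa (tensile)

The aluminium has the larger α, so on cooling it would change length more than the bronze if both were free. The rigid plates force a common final length, so the aluminium is put into tension and the bronze into compression, with equal and opposite forces P (no external load).
Equating the net (thermal + elastic) strains gives |α₁ − α₂|·ΔT = P·[1/(A₁E₁) + 1/(A₂E₂)].
|α₁ − α₂|·ΔT = 5.1×10⁻⁶ × 150 = 0.000765.
1/(A₁E₁) + 1/(A₂E₂) = 1/(1000×112×10³) + 1/(1425×71×10³) = 1.881×10⁻⁸ N⁻¹.
P = 0.000765 / 1.881×10⁻⁸ = 40660 N = 40.66 kN.
σ_{aluminium} = P/A₂ = 40660/1425 = 28.54 MPa, tensile.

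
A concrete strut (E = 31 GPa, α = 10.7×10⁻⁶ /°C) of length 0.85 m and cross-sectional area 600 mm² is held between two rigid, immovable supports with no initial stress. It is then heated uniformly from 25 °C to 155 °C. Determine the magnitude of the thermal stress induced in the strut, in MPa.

σ ≈ 43.1 MPa (compressive)

The supports are rigid, so the total axial strain is zero. The restrained thermal strain is ε = αΔT = 10.7×10⁻⁶ × 130 = 1391×10⁻⁶.
σ = EαΔT = 31×10³ × 10.7×10⁻⁶ × 130 = 43.12 MPa (compressive; the strut is trying to expand).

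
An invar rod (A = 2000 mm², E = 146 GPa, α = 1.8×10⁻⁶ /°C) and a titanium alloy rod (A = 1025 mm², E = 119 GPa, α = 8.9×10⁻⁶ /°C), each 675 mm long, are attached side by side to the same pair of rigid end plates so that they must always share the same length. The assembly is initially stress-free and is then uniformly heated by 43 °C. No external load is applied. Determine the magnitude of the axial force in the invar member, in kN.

P ≈ 26.3 kN (tensile in the invar)

Equilibrium of a rigid end plate with no external load gives equal and opposite internal forces ±P in the two members. Since α_{titanium alloy} > α_{invar}, heating drives the titanium alloy into compression and the invar into tension.
Equating the net (thermal + elastic) strains gives |α₁ − α₂|·ΔT = P·[1/(A₁E₁) + 1/(A₂E₂)].
|α₁ − α₂|·ΔT = 7.1×10⁻⁶ × 43 = 0.0003053.
1/(A₁E₁) + 1/(A₂E₂) = 1/(2000×146×10³) + 1/(1025×119×10³) = 1.162×10⁻⁸ N⁻¹.
P = 0.0003053 / 1.162×10⁻⁸ = 26270 N = 26.27 kN.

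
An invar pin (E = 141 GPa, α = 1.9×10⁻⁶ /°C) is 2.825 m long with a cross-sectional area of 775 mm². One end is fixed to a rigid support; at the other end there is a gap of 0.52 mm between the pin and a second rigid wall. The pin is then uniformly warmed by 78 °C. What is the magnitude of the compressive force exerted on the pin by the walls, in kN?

P ≈ 0 kN

Free thermal elongation = αΔT L = 1.9×10⁻⁶ × 78 × 2825 = 0.4187 mm.
This is smaller than the 0.52 mm clearance, so the pin expands freely without reaching the stop — the stress is zero.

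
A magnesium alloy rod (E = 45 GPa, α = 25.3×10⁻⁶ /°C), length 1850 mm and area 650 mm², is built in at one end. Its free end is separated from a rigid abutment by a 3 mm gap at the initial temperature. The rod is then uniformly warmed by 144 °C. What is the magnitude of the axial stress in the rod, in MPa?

σ ≈ 91 MPa (compressive)

Free thermal elongation = αΔT L = 25.3×10⁻⁶ × 144 × 1850 = 6.74 mm.
After closing the 3 mm clearance, 6.74 − 3 = 3.74 mm of expansion remains to be suppressed by the wall.
So σ = E(δ_free − g)/L = 45×10³ × 3.74/1850 = 90.97 MPa.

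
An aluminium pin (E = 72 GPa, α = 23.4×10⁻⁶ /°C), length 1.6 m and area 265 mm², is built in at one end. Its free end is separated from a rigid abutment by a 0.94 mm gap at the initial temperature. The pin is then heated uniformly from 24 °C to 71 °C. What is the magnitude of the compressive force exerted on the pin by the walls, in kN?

P ≈ 9.77 kN

Free thermal elongation = αΔT L = 23.4×10⁻⁶ × 47 × 1600 = 1.76 mm.
This exceeds the 0.94 mm gap, so the wall pushes back. The portion of expansion that must be recovered elastically is δ_free − gap = 1.76 − 0.94 = 0.8197 mm.
That suppressed elongation corresponds to σ = E·Δ/L = 72×10³ × 0.8197/1600 = 36.89 MPa.
P = σA = 36.89 × 265 = 9.775 kN.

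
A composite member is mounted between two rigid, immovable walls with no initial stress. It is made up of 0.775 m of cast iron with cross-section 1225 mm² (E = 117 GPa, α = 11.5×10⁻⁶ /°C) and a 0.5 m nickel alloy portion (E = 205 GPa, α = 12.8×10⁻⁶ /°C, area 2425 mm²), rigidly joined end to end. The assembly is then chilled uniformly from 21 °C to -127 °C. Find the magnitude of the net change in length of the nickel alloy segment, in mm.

|ΔL| ≈ 0.592 mm

With the walls removed the bar would change length by δ_free = Σ αᵢΔT Lᵢ = 11.5×10⁻⁶×148×775 + 12.8×10⁻⁶×148×500 = 2.266 mm.
The walls prevent any net length change, so an axial force P (same in every segment) develops. Compatibility: P · Σ Lᵢ/(AᵢEᵢ) = δ_free.
The series flexibility is Σ Lᵢ/(AᵢEᵢ) = 775/(1225×117×10³) + 500/(2425×205×10³) = 6.413×10⁻⁶ mm/N.
Hence P = δ_free / Σ(L/AE) = 2.266/6.413×10⁻⁶ = 353.4 kN (tensile).
For the nickel alloy segment, free thermal change = 12.8×10⁻⁶×148×500 = 0.9472 mm and elastic change from P = 353400×500/(2425×205×10³) = 0.3554 mm; these oppose, so the net change is 0.592 mm (segment shortens).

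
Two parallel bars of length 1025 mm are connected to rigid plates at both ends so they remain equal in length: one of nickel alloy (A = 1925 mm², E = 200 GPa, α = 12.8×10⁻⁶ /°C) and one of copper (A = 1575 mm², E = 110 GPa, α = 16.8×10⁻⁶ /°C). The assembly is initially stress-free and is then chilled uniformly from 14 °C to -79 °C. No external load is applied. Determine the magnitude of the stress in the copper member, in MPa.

Equilibrium of a rigid end plate with no external load gives equal and opposite internal forces ±P in the two members. Since α_{copper} > α_{nickel alloy}, cooling drives the copper into tension and the nickel alloy into compression.
Equating the net (thermal + elastic) strains gives |α₁ − α₂|·ΔT = P·[1/(A₁E₁) + 1/(A₂E₂)].
|α₁ − α₂|·ΔT = 4×10⁻⁶ × 93 = 0.000372.
1/(A₁E₁) + 1/(A₂E₂) = 1/(1925×200×10³) + 1/(1575×110×10³) = 8.369×10⁻⁹ N⁻¹.
P = 0.000372 / 8.369×10⁻⁹ = 44450 N = 44.45 kN.
σ_{copper} = P/A₂ = 44450/1575 = 28.22 MPa, tensile.

σ ≈ 28.2 MPa (tensile)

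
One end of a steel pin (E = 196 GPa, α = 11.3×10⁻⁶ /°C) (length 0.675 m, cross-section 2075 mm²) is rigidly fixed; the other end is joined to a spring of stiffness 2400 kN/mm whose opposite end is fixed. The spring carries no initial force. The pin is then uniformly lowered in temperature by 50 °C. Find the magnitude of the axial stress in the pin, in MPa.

If the spring were absent the pin would shorten by αΔT L = 11.3×10⁻⁶ × 50 × 675 = 0.3814 mm.
With a force P in the spring, the elastic change of the pin is PL/(AE) and that of the spring is P/k; compatibility requires their sum to equal δ_free.
P [ L/(AE) + 1/k ] = δ_free → P [ 675/(2075×196×10³) + 1/(2400×10³) ] = 0.3814.
P = 0.3814 / 2.076×10⁻⁶ = 183700 N.
σ = P/A = 183700/2075 = 88.52 MPa.

σ ≈ 88.5 MPa (tensile)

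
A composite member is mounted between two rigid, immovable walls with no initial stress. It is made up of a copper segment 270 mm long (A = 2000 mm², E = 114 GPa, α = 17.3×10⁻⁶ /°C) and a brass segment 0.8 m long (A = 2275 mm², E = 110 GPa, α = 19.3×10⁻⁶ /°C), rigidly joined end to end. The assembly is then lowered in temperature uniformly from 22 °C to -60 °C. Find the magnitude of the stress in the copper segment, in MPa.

With the walls removed the bar would change length by δ_free = Σ αᵢΔT Lᵢ = 17.3×10⁻⁶×82×270 + 19.3×10⁻⁶×82×800 = 1.649 mm.
Since the ends are fixed, an axial force P builds up, equal in every segment, with P · Σ Lᵢ/(AᵢEᵢ) = δ_free.
Σ Lᵢ/(AᵢEᵢ) = 270/(2000×114×10³) + 800/(2275×110×10³) = 4.381×10⁻⁶ mm/N.
Hence P = δ_free / Σ(L/AE) = 1.649/4.381×10⁻⁶ = 376.4 kN (tensile).
σ_{copper} = P / A = 376400 / 2000 = 188.2 MPa.

σ ≈ 188 MPa (tensile)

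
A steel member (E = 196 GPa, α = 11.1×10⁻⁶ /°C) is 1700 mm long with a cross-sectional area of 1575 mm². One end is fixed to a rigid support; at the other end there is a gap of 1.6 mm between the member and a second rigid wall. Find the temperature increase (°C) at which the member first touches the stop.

The gap closes when αΔT L = 1.6 mm, since the member is still unstressed at that instant.
ΔT = 1.6 / (11.1×10⁻⁶ × 1700) = 84.79 °C.

ΔT ≈ 84.8 °C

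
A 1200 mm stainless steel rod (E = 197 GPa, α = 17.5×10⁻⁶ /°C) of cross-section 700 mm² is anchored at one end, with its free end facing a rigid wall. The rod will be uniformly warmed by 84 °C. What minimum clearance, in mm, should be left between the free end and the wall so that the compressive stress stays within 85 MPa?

g ≈ 1.25 mm

With no wall the rod would lengthen by αΔT L = 17.5×10⁻⁶ × 84 × 1200 = 1.764 mm.
At the allowable stress the elastic shortening the wall may impose is σL/E = 85 × 1200 / (197×10³) = 0.5178 mm.
So the gap has to take up the difference, g_min = δ_free − σL/E = 1.764 − 0.5178 = 1.246 mm.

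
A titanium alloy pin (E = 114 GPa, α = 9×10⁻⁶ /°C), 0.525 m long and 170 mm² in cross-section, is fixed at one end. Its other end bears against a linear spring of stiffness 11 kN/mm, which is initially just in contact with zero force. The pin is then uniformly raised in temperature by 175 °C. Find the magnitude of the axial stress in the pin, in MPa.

If the spring were absent the pin would lengthen by αΔT L = 9×10⁻⁶ × 175 × 525 = 0.8269 mm.
Let P be the compressive force at the spring. The pin shortens elastically by PL/(AE) and the spring compresses by P/k; together these equal δ_free.
So P = δ_free / [L/(AE) + 1/k] = 0.8269 / [ 525/(170×114×10³) + 1/(11×10³) ].
P = 0.8269 / 0.000118 = 7007 N.
σ = P/A = 7007/170 = 41.22 MPa.

σ ≈ 41.2 MPa (compressive)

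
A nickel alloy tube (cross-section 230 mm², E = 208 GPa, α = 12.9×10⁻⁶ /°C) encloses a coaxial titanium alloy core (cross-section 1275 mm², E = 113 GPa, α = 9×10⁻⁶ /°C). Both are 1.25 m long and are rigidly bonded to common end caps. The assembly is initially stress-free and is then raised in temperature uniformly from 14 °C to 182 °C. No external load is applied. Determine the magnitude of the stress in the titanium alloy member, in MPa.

Both members must finish at the same length. With the larger α, the nickel alloy tends to over-expand; the plates restrain it, putting the nickel alloy in compression and the titanium alloy in tension. With no external load the two internal forces are equal and opposite, magnitude P.
Compatibility of the two members (thermal + elastic change equal): (α₁ − α₂)ΔT = P·[1/(A₁E₁) + 1/(A₂E₂)].
|α₁ − α₂|·ΔT = 3.9×10⁻⁶ × 168 = 0.0006552.
1/(A₁E₁) + 1/(A₂E₂) = 1/(230×208×10³) + 1/(1275×113×10³) = 2.784×10⁻⁸ N⁻¹.
P = 0.0006552 / 2.784×10⁻⁸ = 23530 N = 23.53 kN.
σ_{titanium alloy} = P/A₂ = 23530/1275 = 18.46 MPa, tensile.

σ ≈ 18.5 MPa (tensile)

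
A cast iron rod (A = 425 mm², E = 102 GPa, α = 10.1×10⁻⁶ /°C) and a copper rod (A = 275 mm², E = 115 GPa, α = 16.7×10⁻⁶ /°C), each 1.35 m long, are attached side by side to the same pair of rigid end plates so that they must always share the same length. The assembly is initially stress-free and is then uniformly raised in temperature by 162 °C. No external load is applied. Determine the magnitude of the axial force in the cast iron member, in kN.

The copper has the larger α, so on heating it would change length more than the cast iron if both were free. The rigid plates force a common final length, so the copper is put into compression and the cast iron into tension, with equal and opposite forces P (no external load).
Setting the final lengths equal and cancelling L: (α₁ − α₂)ΔT = P/(A₁E₁) + P/(A₂E₂).
|α₁ − α₂|·ΔT = 6.6×10⁻⁶ × 162 = 0.001069.
1/(A₁E₁) + 1/(A₂E₂) = 1/(425×102×10³) + 1/(275×115×10³) = 5.469×10⁻⁸ N⁻¹.
So P = 0.001069 / 5.469×10⁻⁸ = 19.55 kN.

P ≈ 19.6 kN (tensile in the cast iron)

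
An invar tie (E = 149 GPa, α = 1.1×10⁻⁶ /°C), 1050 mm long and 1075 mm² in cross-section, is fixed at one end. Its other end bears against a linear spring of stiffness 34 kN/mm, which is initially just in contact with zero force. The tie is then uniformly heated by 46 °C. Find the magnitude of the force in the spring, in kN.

If the spring were absent the tie would lengthen by αΔT L = 1.1×10⁻⁶ × 46 × 1050 = 0.05313 mm.
Let P be the compressive force at the spring. The tie shortens elastically by PL/(AE) and the spring compresses by P/k; together these equal δ_free.
P [ L/(AE) + 1/k ] = δ_free → P [ 1050/(1075×149×10³) + 1/(34×10³) ] = 0.05313.
P = 0.05313 / 3.597×10⁻⁵ = 1477 N.

P ≈ 1.48 kN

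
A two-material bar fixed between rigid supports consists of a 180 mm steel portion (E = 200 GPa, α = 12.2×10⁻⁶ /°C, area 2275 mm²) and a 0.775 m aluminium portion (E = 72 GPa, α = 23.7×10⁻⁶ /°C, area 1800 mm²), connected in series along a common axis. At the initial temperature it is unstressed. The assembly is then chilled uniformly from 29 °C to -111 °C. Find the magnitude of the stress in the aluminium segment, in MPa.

σ ≈ 251 MPa (tensile)

With the walls removed the bar would change length by δ_free = Σ αᵢΔT Lᵢ = 12.2×10⁻⁶×140×180 + 23.7×10⁻⁶×140×775 = 2.879 mm.
Since the ends are fixed, an axial force P builds up, equal in every segment, with P · Σ Lᵢ/(AᵢEᵢ) = δ_free.
The series flexibility is Σ Lᵢ/(AᵢEᵢ) = 180/(2275×200×10³) + 775/(1800×72×10³) = 6.376×10⁻⁶ mm/N.
Hence P = δ_free / Σ(L/AE) = 2.879/6.376×10⁻⁶ = 451.6 kN (tensile).
σ_{aluminium} = P / A = 451600 / 1800 = 250.9 MPa.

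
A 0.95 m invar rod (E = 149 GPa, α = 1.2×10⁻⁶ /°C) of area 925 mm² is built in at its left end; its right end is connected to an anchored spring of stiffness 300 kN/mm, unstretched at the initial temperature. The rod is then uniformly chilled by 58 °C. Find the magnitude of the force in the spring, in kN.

P ≈ 6.47 kN

Free thermal contraction: δ_free = αΔT L = 1.2×10⁻⁶ × 58 × 950 = 0.06612 mm.
Let P be the tensile force in the spring. The rod extends elastically by PL/(AE) and the spring stretches by P/k; together these equal δ_free.
P [ L/(AE) + 1/k ] = δ_free → P [ 950/(925×149×10³) + 1/(300×10³) ] = 0.06612.
P = 0.06612 / 1.023×10⁻⁵ = 6466 N.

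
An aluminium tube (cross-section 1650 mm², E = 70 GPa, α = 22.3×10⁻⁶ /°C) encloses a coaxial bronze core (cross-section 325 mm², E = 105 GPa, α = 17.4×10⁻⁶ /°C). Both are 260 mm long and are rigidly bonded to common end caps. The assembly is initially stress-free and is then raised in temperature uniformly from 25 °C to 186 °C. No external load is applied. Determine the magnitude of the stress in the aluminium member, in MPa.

Equilibrium of a rigid end plate with no external load gives equal and opposite internal forces ±P in the two members. Since α_{aluminium} > α_{bronze}, heating drives the aluminium into compression and the bronze into tension.
Equating the net (thermal + elastic) strains gives |α₁ − α₂|·ΔT = P·[1/(A₁E₁) + 1/(A₂E₂)].
|α₁ − α₂|·ΔT = 4.9×10⁻⁶ × 161 = 0.0007889.
1/(A₁E₁) + 1/(A₂E₂) = 1/(1650×70×10³) + 1/(325×105×10³) = 3.796×10⁻⁸ N⁻¹.
P = 0.0007889 / 3.796×10⁻⁸ = 20780 N = 20.78 kN.
σ_{aluminium} = P/A₁ = 20780/1650 = 12.59 MPa, compressive.

σ ≈ 12.6 MPa (compressive)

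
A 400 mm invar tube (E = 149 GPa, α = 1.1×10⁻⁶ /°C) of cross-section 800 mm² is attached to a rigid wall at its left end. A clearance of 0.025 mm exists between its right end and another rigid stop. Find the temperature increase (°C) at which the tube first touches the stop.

The gap closes when αΔT L = 0.025 mm, since the tube is still unstressed at that instant.
So ΔT = g/(αL) = 0.025/(1.1×10⁻⁶ × 400) = 56.82 °C.

ΔT ≈ 56.8 °C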